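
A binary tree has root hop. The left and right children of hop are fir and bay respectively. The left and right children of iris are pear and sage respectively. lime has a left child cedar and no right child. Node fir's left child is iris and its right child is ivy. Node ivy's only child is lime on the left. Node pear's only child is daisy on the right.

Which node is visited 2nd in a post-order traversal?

pear

Post-order visits the left subtree, then the right subtree, then the node.
At hop: go left to fir.
  At fir: go left to iris.
    At iris: go left to pear.
      At pear: no left child.
      At pear: go right to daisy.
        daisy is a leaf — visit daisy.
      Visit pear.
    At iris: go right to sage.
      sage is a leaf — visit sage.
    Visit iris.
  At fir: go right to ivy.
    At ivy: go left to lime.
      At lime: go left to cedar.
        cedar is a leaf — visit cedar.
      At lime: no right child.
      Visit lime.
    At ivy: no right child.
    Visit ivy.
  Visit fir.
At hop: go right to bay.
  bay is a leaf — visit bay.
Visit hop.
Full post-order sequence: daisy, pear, sage, iris, cedar, lime, ivy, fir, bay, hop.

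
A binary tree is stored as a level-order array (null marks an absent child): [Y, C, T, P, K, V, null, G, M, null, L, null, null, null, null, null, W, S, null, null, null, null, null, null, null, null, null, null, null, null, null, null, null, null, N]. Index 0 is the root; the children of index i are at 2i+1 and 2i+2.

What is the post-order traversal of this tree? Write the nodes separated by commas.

Post-order visits the left subtree, then the right subtree, then the node.
At Y: go left to C.
  At C: go left to P.
    At P: go left to G.
      At G: no left child.
      At G: go right to W.
        At W: no left child.
        At W: go right to N.
          N is a leaf — visit N.
        Visit W.
      Visit G.
    At P: go right to M.
      At M: go left to S.
        S is a leaf — visit S.
      At M: no right child.
      Visit M.
    Visit P.
  At C: go right to K.
    At K: no left child.
    At K: go right to L.
      L is a leaf — visit L.
    Visit K.
  Visit C.
At Y: go right to T.
  At T: go left to V.
    V is a leaf — visit V.
  At T: no right child.
  Visit T.
Visit Y.

N, W, G, S, M, P, L, K, C, V, T, Y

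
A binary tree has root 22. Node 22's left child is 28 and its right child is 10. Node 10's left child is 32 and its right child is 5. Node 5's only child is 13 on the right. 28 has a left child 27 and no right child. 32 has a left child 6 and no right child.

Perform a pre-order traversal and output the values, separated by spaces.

22 28 27 10 32 6 5 13

Pre-order visits the node, then its left subtree, then its right subtree.
Visit 22.
At 22: go left to 28.
  Visit 28.
  At 28: go left to 27.
    27 is a leaf — visit 27.
  At 28: no right child.
At 22: go right to 10.
  Visit 10.
  At 10: go left to 32.
    Visit 32.
    At 32: go left to 6.
      6 is a leaf — visit 6.
    At 32: no right child.
  At 10: go right to 5.
    Visit 5.
    At 5: no left child.
    At 5: go right to 13.
      13 is a leaf — visit 13.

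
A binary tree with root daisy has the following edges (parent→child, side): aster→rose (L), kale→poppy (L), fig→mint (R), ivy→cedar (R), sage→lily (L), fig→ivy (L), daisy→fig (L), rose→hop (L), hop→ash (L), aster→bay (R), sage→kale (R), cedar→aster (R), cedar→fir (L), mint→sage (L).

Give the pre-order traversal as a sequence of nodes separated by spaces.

Pre-order visits the node, then its left subtree, then its right subtree.
Visit daisy.
At daisy: go left to fig.
  Visit fig.
  At fig: go left to ivy.
    Visit ivy.
    At ivy: no left child.
    At ivy: go right to cedar.
      Visit cedar.
      At cedar: go left to fir.
        fir is a leaf — visit fir.
      At cedar: go right to aster.
        Visit aster.
        At aster: go left to rose.
          Visit rose.
          At rose: go left to hop.
            Visit hop.
            At hop: go left to ash.
              ash is a leaf — visit ash.
            At hop: no right child.
          At rose: no right child.
        At aster: go right to bay.
          bay is a leaf — visit bay.
  At fig: go right to mint.
    Visit mint.
    At mint: go left to sage.
      Visit sage.
      At sage: go left to lily.
        lily is a leaf — visit lily.
      At sage: go right to kale.
        Visit kale.
        At kale: go left to poppy.
          poppy is a leaf — visit poppy.
        At kale: no right child.
    At mint: no right child.
At daisy: no right child.

daisy fig ivy cedar fir aster rose hop ash bay mint sage lily kale poppy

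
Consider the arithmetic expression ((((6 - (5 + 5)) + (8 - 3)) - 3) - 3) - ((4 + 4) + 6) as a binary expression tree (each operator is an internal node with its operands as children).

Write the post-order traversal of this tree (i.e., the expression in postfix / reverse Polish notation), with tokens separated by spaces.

Post-order on an expression tree gives postfix notation: for each operator, emit left operand, right operand, then the operator.

6 5 5 + - 8 3 - + 3 - 3 - 4 4 + 6 + -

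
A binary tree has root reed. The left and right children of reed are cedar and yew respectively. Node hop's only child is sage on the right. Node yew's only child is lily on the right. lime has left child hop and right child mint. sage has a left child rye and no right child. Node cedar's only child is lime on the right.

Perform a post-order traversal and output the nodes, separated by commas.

rye, sage, hop, mint, lime, cedar, lily, yew, reed

Post-order visits the left subtree, then the right subtree, then the node.
At reed: go left to cedar.
  At cedar: no left child.
  At cedar: go right to lime.
    At lime: go left to hop.
      At hop: no left child.
      At hop: go right to sage.
        At sage: go left to rye.
          rye is a leaf — visit rye.
        At sage: no right child.
        Visit sage.
      Visit hop.
    At lime: go right to mint.
      mint is a leaf — visit mint.
    Visit lime.
  Visit cedar.
At reed: go right to yew.
  At yew: no left child.
  At yew: go right to lily.
    lily is a leaf — visit lily.
  Visit yew.
Visit reed.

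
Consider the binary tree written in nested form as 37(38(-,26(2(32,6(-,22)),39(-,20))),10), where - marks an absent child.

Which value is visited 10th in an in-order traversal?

10

In-order visits the left subtree, then the node, then the right subtree.
At 37: go left to 38.
  At 38: no left child.
  Visit 38.
  At 38: go right to 26.
    At 26: go left to 2.
      At 2: go left to 32.
        32 is a leaf — visit 32.
      Visit 2.
      At 2: go right to 6.
        At 6: no left child.
        Visit 6.
        At 6: go right to 22.
          22 is a leaf — visit 22.
    Visit 26.
    At 26: go right to 39.
      At 39: no left child.
      Visit 39.
      At 39: go right to 20.
        20 is a leaf — visit 20.
Visit 37.
At 37: go right to 10.
  10 is a leaf — visit 10.
Full in-order sequence: 38, 32, 2, 6, 22, 26, 39, 20, 37, 10.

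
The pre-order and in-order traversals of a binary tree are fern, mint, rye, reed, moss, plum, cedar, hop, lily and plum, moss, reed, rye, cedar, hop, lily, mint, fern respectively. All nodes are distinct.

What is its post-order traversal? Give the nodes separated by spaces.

The first element of pre-order is the root; it splits in-order into left and right subtrees.
Root fern: left subtree has 8 nodes {plum, moss, reed, rye, cedar, hop, lily, mint}, right has 0 { }.
  Root mint: left subtree has 7 nodes {plum, moss, reed, rye, cedar, hop, lily}, right has 0 { }.
    Root rye: left subtree has 3 nodes {plum, moss, reed}, right has 3 {cedar, hop, lily}.
      Root reed: left subtree has 2 nodes {plum, moss}, right has 0 { }.
        Root moss: left subtree has 1 node {plum}, right has 0 { }.
      Root cedar: left subtree has 0 nodes { }, right has 2 {hop, lily}.
        Root hop: left subtree has 0 nodes { }, right has 1 {lily}.

plum moss reed lily hop cedar rye mint fern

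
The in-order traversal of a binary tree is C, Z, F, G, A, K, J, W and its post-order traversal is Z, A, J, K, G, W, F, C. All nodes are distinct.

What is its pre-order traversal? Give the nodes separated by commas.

C, F, Z, W, G, K, A, J

The last element of post-order is the root; it splits in-order into left and right subtrees.
Root C: left subtree has 0 nodes { }, right has 7 {Z, F, G, A, K, J, W}.
  Root F: left subtree has 1 node {Z}, right has 5 {G, A, K, J, W}.
    Root W: left subtree has 4 nodes {G, A, K, J}, right has 0 { }.
      Root G: left subtree has 0 nodes { }, right has 3 {A, K, J}.
        Root K: left subtree has 1 node {A}, right has 1 {J}.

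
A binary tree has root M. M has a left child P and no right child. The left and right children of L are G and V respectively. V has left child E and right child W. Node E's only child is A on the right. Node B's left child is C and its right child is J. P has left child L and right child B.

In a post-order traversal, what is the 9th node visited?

B

Post-order visits the left subtree, then the right subtree, then the node.
At M: go left to P.
  At P: go left to L.
    At L: go left to G.
      G is a leaf — visit G.
    At L: go right to V.
      At V: go left to E.
        At E: no left child.
        At E: go right to A.
          A is a leaf — visit A.
        Visit E.
      At V: go right to W.
        W is a leaf — visit W.
      Visit V.
    Visit L.
  At P: go right to B.
    At B: go left to C.
      C is a leaf — visit C.
    At B: go right to J.
      J is a leaf — visit J.
    Visit B.
  Visit P.
At M: no right child.
Visit M.
Full post-order sequence: G, A, E, W, V, L, C, J, B, P, M.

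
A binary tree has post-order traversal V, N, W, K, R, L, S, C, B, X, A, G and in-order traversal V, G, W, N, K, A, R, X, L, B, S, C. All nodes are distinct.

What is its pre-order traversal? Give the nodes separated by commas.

G, V, A, K, W, N, X, R, B, L, C, S

The last element of post-order is the root; it splits in-order into left and right subtrees.
Root G: left subtree has 1 node {V}, right has 10 {W, N, K, A, R, X, L, B, S, C}.
  Root A: left subtree has 3 nodes {W, N, K}, right has 6 {R, X, L, B, S, C}.
    Root K: left subtree has 2 nodes {W, N}, right has 0 { }.
      Root W: left subtree has 0 nodes { }, right has 1 {N}.
    Root X: left subtree has 1 node {R}, right has 4 {L, B, S, C}.
      Root B: left subtree has 1 node {L}, right has 2 {S, C}.
        Root C: left subtree has 1 node {S}, right has 0 { }.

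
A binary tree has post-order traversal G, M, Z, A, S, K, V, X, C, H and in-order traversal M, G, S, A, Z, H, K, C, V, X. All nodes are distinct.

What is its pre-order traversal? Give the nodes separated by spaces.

H S M G A Z C K X V

The last element of post-order is the root; it splits in-order into left and right subtrees.
Root H: left subtree has 5 nodes {M, G, S, A, Z}, right has 4 {K, C, V, X}.
  Root S: left subtree has 2 nodes {M, G}, right has 2 {A, Z}.
    Root M: left subtree has 0 nodes { }, right has 1 {G}.
    Root A: left subtree has 0 nodes { }, right has 1 {Z}.
  Root C: left subtree has 1 node {K}, right has 2 {V, X}.
    Root X: left subtree has 1 node {V}, right has 0 { }.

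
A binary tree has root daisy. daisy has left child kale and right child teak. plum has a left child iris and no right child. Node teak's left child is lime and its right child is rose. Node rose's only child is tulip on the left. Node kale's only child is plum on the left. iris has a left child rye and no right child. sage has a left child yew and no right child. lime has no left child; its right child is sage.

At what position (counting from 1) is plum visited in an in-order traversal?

In-order visits the left subtree, then the node, then the right subtree.
At daisy: go left to kale.
  At kale: go left to plum.
    At plum: go left to iris.
      At iris: go left to rye.
        rye is a leaf — visit rye.
      Visit iris.
      At iris: no right child.
    Visit plum.
    At plum: no right child.
  Visit kale.
  At kale: no right child.
Visit daisy.
At daisy: go right to teak.
  At teak: go left to lime.
    At lime: no left child.
    Visit lime.
    At lime: go right to sage.
      At sage: go left to yew.
        yew is a leaf — visit yew.
      Visit sage.
      At sage: no right child.
  Visit teak.
  At teak: go right to rose.
    At rose: go left to tulip.
      tulip is a leaf — visit tulip.
    Visit rose.
    At rose: no right child.
Full in-order sequence: rye, iris, plum, kale, daisy, lime, yew, sage, teak, tulip, rose.

3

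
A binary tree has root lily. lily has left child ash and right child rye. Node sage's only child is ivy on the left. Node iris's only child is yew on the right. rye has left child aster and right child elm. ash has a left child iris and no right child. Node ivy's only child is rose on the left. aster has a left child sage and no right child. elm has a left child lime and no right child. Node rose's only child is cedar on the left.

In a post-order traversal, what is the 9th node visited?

Post-order visits the left subtree, then the right subtree, then the node.
At lily: go left to ash.
  At ash: go left to iris.
    At iris: no left child.
    At iris: go right to yew.
      yew is a leaf — visit yew.
    Visit iris.
  At ash: no right child.
  Visit ash.
At lily: go right to rye.
  At rye: go left to aster.
    At aster: go left to sage.
      At sage: go left to ivy.
        At ivy: go left to rose.
          At rose: go left to cedar.
            cedar is a leaf — visit cedar.
          At rose: no right child.
          Visit rose.
        At ivy: no right child.
        Visit ivy.
      At sage: no right child.
      Visit sage.
    At aster: no right child.
    Visit aster.
  At rye: go right to elm.
    At elm: go left to lime.
      lime is a leaf — visit lime.
    At elm: no right child.
    Visit elm.
  Visit rye.
Visit lily.
Full post-order sequence: yew, iris, ash, cedar, rose, ivy, sage, aster, lime, elm, rye, lily.

lime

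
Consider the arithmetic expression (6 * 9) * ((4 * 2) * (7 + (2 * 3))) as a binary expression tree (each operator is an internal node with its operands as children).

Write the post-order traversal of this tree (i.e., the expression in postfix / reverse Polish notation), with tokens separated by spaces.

Post-order on an expression tree gives postfix notation: for each operator, emit left operand, right operand, then the operator.

6 9 * 4 2 * 7 2 3 * + * *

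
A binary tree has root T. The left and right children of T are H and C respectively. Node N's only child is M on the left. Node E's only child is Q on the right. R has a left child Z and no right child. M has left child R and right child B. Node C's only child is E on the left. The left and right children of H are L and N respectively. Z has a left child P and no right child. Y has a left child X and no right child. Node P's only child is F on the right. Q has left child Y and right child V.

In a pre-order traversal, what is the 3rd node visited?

L

Pre-order visits the node, then its left subtree, then its right subtree.
Visit T.
At T: go left to H.
  Visit H.
  At H: go left to L.
    L is a leaf — visit L.
  At H: go right to N.
    Visit N.
    At N: go left to M.
      Visit M.
      At M: go left to R.
        Visit R.
        At R: go left to Z.
          Visit Z.
          At Z: go left to P.
            Visit P.
            At P: no left child.
            At P: go right to F.
              F is a leaf — visit F.
          At Z: no right child.
        At R: no right child.
      At M: go right to B.
        B is a leaf — visit B.
    At N: no right child.
At T: go right to C.
  Visit C.
  At C: go left to E.
    Visit E.
    At E: no left child.
    At E: go right to Q.
      Visit Q.
      At Q: go left to Y.
        Visit Y.
        At Y: go left to X.
          X is a leaf — visit X.
        At Y: no right child.
      At Q: go right to V.
        V is a leaf — visit V.
  At C: no right child.
Full pre-order sequence: T, H, L, N, M, R, Z, P, F, B, C, E, Q, Y, X, V.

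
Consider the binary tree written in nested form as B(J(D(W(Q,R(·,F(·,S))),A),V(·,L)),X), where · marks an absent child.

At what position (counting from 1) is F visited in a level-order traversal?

11

Level-order visits nodes level by level from the root, left to right within each level.
Level 0: B
Level 1: J, X
Level 2: D, V
Level 3: W, A, L
Level 4: Q, R
Level 5: F
Level 6: S
Full level-order sequence: B, J, X, D, V, W, A, L, Q, R, F, S.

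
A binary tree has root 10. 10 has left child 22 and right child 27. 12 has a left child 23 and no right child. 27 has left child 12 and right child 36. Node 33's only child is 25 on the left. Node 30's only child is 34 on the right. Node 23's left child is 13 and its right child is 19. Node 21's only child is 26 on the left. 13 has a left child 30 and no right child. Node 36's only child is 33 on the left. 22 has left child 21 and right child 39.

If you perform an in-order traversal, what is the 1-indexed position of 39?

4

In-order visits the left subtree, then the node, then the right subtree.
At 10: go left to 22.
  At 22: go left to 21.
    At 21: go left to 26.
      26 is a leaf — visit 26.
    Visit 21.
    At 21: no right child.
  Visit 22.
  At 22: go right to 39.
    39 is a leaf — visit 39.
Visit 10.
At 10: go right to 27.
  At 27: go left to 12.
    At 12: go left to 23.
      At 23: go left to 13.
        At 13: go left to 30.
          At 30: no left child.
          Visit 30.
          At 30: go right to 34.
            34 is a leaf — visit 34.
        Visit 13.
        At 13: no right child.
      Visit 23.
      At 23: go right to 19.
        19 is a leaf — visit 19.
    Visit 12.
    At 12: no right child.
  Visit 27.
  At 27: go right to 36.
    At 36: go left to 33.
      At 33: go left to 25.
        25 is a leaf — visit 25.
      Visit 33.
      At 33: no right child.
    Visit 36.
    At 36: no right child.
Full in-order sequence: 26, 21, 22, 39, 10, 30, 34, 13, 23, 19, 12, 27, 25, 33, 36.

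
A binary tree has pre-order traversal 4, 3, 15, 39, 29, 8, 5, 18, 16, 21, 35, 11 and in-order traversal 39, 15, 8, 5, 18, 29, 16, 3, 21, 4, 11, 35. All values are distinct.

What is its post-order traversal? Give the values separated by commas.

The first element of pre-order is the root; it splits in-order into left and right subtrees.
Root 4: left subtree has 9 nodes {39, 15, 8, 5, 18, 29, 16, 3, 21}, right has 2 {11, 35}.
  Root 3: left subtree has 7 nodes {39, 15, 8, 5, 18, 29, 16}, right has 1 {21}.
    Root 15: left subtree has 1 node {39}, right has 5 {8, 5, 18, 29, 16}.
      Root 29: left subtree has 3 nodes {8, 5, 18}, right has 1 {16}.
        Root 8: left subtree has 0 nodes { }, right has 2 {5, 18}.
          Root 5: left subtree has 0 nodes { }, right has 1 {18}.
  Root 35: left subtree has 1 node {11}, right has 0 { }.

39, 18, 5, 8, 16, 29, 15, 21, 3, 11, 35, 4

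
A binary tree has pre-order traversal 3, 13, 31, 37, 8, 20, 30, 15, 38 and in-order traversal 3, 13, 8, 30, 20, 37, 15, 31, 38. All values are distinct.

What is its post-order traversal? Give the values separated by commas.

The first element of pre-order is the root; it splits in-order into left and right subtrees.
Root 3: left subtree has 0 nodes { }, right has 8 {13, 8, 30, 20, 37, 15, 31, 38}.
  Root 13: left subtree has 0 nodes { }, right has 7 {8, 30, 20, 37, 15, 31, 38}.
    Root 31: left subtree has 5 nodes {8, 30, 20, 37, 15}, right has 1 {38}.
      Root 37: left subtree has 3 nodes {8, 30, 20}, right has 1 {15}.
        Root 8: left subtree has 0 nodes { }, right has 2 {30, 20}.
          Root 20: left subtree has 1 node {30}, right has 0 { }.

30, 20, 8, 15, 37, 38, 31, 13, 3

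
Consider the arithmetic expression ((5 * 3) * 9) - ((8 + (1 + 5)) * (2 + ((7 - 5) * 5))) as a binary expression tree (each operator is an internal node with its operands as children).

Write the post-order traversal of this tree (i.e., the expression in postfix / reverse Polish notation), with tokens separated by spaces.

5 3 * 9 * 8 1 5 + + 2 7 5 - 5 * + * -

Post-order on an expression tree gives postfix notation: for each operator, emit left operand, right operand, then the operator.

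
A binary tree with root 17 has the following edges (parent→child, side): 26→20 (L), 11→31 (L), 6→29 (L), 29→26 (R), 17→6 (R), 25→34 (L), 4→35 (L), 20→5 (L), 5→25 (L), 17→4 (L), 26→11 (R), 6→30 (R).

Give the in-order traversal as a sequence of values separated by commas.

In-order visits the left subtree, then the node, then the right subtree.
At 17: go left to 4.
  At 4: go left to 35.
    35 is a leaf — visit 35.
  Visit 4.
  At 4: no right child.
Visit 17.
At 17: go right to 6.
  At 6: go left to 29.
    At 29: no left child.
    Visit 29.
    At 29: go right to 26.
      At 26: go left to 20.
        At 20: go left to 5.
          At 5: go left to 25.
            At 25: go left to 34.
              34 is a leaf — visit 34.
            Visit 25.
            At 25: no right child.
          Visit 5.
          At 5: no right child.
        Visit 20.
        At 20: no right child.
      Visit 26.
      At 26: go right to 11.
        At 11: go left to 31.
          31 is a leaf — visit 31.
        Visit 11.
        At 11: no right child.
  Visit 6.
  At 6: go right to 30.
    30 is a leaf — visit 30.

35, 4, 17, 29, 34, 25, 5, 20, 26, 31, 11, 6, 30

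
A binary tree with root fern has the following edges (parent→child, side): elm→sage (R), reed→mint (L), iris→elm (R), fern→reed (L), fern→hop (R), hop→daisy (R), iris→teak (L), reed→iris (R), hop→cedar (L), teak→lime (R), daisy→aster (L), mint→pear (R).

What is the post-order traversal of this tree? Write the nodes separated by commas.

Post-order visits the left subtree, then the right subtree, then the node.
At fern: go left to reed.
  At reed: go left to mint.
    At mint: no left child.
    At mint: go right to pear.
      pear is a leaf — visit pear.
    Visit mint.
  At reed: go right to iris.
    At iris: go left to teak.
      At teak: no left child.
      At teak: go right to lime.
        lime is a leaf — visit lime.
      Visit teak.
    At iris: go right to elm.
      At elm: no left child.
      At elm: go right to sage.
        sage is a leaf — visit sage.
      Visit elm.
    Visit iris.
  Visit reed.
At fern: go right to hop.
  At hop: go left to cedar.
    cedar is a leaf — visit cedar.
  At hop: go right to daisy.
    At daisy: go left to aster.
      aster is a leaf — visit aster.
    At daisy: no right child.
    Visit daisy.
  Visit hop.
Visit fern.

pear, mint, lime, teak, sage, elm, iris, reed, cedar, aster, daisy, hop, fern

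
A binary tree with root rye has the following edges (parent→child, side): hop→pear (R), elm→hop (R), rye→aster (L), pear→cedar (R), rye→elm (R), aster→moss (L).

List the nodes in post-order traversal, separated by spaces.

Post-order visits the left subtree, then the right subtree, then the node.
At rye: go left to aster.
  At aster: go left to moss.
    moss is a leaf — visit moss.
  At aster: no right child.
  Visit aster.
At rye: go right to elm.
  At elm: no left child.
  At elm: go right to hop.
    At hop: no left child.
    At hop: go right to pear.
      At pear: no left child.
      At pear: go right to cedar.
        cedar is a leaf — visit cedar.
      Visit pear.
    Visit hop.
  Visit elm.
Visit rye.

moss aster cedar pear hop elm rye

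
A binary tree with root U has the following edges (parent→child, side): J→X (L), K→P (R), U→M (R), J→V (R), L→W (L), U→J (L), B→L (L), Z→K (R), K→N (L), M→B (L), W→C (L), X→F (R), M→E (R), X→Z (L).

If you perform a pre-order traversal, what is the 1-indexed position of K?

5

Pre-order visits the node, then its left subtree, then its right subtree.
Visit U.
At U: go left to J.
  Visit J.
  At J: go left to X.
    Visit X.
    At X: go left to Z.
      Visit Z.
      At Z: no left child.
      At Z: go right to K.
        Visit K.
        At K: go left to N.
          N is a leaf — visit N.
        At K: go right to P.
          P is a leaf — visit P.
    At X: go right to F.
      F is a leaf — visit F.
  At J: go right to V.
    V is a leaf — visit V.
At U: go right to M.
  Visit M.
  At M: go left to B.
    Visit B.
    At B: go left to L.
      Visit L.
      At L: go left to W.
        Visit W.
        At W: go left to C.
          C is a leaf — visit C.
        At W: no right child.
      At L: no right child.
    At B: no right child.
  At M: go right to E.
    E is a leaf — visit E.
Full pre-order sequence: U, J, X, Z, K, N, P, F, V, M, B, L, W, C, E.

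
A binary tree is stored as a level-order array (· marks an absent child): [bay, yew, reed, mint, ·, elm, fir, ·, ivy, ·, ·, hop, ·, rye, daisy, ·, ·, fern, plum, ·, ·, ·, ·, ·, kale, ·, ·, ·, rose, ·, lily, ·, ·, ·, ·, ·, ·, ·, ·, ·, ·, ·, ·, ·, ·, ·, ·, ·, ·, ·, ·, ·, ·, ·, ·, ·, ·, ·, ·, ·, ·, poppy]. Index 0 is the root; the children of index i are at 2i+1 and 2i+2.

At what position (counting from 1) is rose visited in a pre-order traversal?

13

Pre-order visits the node, then its left subtree, then its right subtree.
Visit bay.
At bay: go left to yew.
  Visit yew.
  At yew: go left to mint.
    Visit mint.
    At mint: no left child.
    At mint: go right to ivy.
      Visit ivy.
      At ivy: go left to fern.
        fern is a leaf — visit fern.
      At ivy: go right to plum.
        plum is a leaf — visit plum.
  At yew: no right child.
At bay: go right to reed.
  Visit reed.
  At reed: go left to elm.
    Visit elm.
    At elm: go left to hop.
      Visit hop.
      At hop: no left child.
      At hop: go right to kale.
        kale is a leaf — visit kale.
    At elm: no right child.
  At reed: go right to fir.
    Visit fir.
    At fir: go left to rye.
      Visit rye.
      At rye: no left child.
      At rye: go right to rose.
        rose is a leaf — visit rose.
    At fir: go right to daisy.
      Visit daisy.
      At daisy: no left child.
      At daisy: go right to lily.
        Visit lily.
        At lily: go left to poppy.
          poppy is a leaf — visit poppy.
        At lily: no right child.
Full pre-order sequence: bay, yew, mint, ivy, fern, plum, reed, elm, hop, kale, fir, rye, rose, daisy, lily, poppy.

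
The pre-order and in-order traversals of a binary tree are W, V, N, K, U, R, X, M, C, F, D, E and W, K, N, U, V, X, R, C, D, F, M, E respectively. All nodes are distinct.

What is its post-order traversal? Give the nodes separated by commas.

The first element of pre-order is the root; it splits in-order into left and right subtrees.
Root W: left subtree has 0 nodes { }, right has 11 {K, N, U, V, X, R, C, D, F, M, E}.
  Root V: left subtree has 3 nodes {K, N, U}, right has 7 {X, R, C, D, F, M, E}.
    Root N: left subtree has 1 node {K}, right has 1 {U}.
    Root R: left subtree has 1 node {X}, right has 5 {C, D, F, M, E}.
      Root M: left subtree has 3 nodes {C, D, F}, right has 1 {E}.
        Root C: left subtree has 0 nodes { }, right has 2 {D, F}.
          Root F: left subtree has 1 node {D}, right has 0 { }.

K, U, N, X, D, F, C, E, M, R, V, W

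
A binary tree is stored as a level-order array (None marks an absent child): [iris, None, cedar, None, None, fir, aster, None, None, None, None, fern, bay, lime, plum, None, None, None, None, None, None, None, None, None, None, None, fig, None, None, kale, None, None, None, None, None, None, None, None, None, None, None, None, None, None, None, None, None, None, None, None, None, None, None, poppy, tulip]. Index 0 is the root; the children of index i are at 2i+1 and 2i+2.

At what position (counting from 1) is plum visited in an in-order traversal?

12

In-order visits the left subtree, then the node, then the right subtree.
At iris: no left child.
Visit iris.
At iris: go right to cedar.
  At cedar: go left to fir.
    At fir: go left to fern.
      fern is a leaf — visit fern.
    Visit fir.
    At fir: go right to bay.
      At bay: no left child.
      Visit bay.
      At bay: go right to fig.
        At fig: go left to poppy.
          poppy is a leaf — visit poppy.
        Visit fig.
        At fig: go right to tulip.
          tulip is a leaf — visit tulip.
  Visit cedar.
  At cedar: go right to aster.
    At aster: go left to lime.
      lime is a leaf — visit lime.
    Visit aster.
    At aster: go right to plum.
      At plum: go left to kale.
        kale is a leaf — visit kale.
      Visit plum.
      At plum: no right child.
Full in-order sequence: iris, fern, fir, bay, poppy, fig, tulip, cedar, lime, aster, kale, plum.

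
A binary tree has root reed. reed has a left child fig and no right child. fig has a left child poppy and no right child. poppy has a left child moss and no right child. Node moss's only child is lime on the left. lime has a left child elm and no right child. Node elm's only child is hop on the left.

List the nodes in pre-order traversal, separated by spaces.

Pre-order visits the node, then its left subtree, then its right subtree.
Visit reed.
At reed: go left to fig.
  Visit fig.
  At fig: go left to poppy.
    Visit poppy.
    At poppy: go left to moss.
      Visit moss.
      At moss: go left to lime.
        Visit lime.
        At lime: go left to elm.
          Visit elm.
          At elm: go left to hop.
            hop is a leaf — visit hop.
          At elm: no right child.
        At lime: no right child.
      At moss: no right child.
    At poppy: no right child.
  At fig: no right child.
At reed: no right child.

reed fig poppy moss lime elm hop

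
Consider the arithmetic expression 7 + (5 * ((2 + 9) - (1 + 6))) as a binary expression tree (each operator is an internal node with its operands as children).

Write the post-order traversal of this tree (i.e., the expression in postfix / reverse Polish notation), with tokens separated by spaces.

7 5 2 9 + 1 6 + - * +

Post-order on an expression tree gives postfix notation: for each operator, emit left operand, right operand, then the operator.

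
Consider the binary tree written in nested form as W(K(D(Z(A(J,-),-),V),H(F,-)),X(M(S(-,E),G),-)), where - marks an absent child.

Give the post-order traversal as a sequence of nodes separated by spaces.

Post-order visits the left subtree, then the right subtree, then the node.
At W: go left to K.
  At K: go left to D.
    At D: go left to Z.
      At Z: go left to A.
        At A: go left to J.
          J is a leaf — visit J.
        At A: no right child.
        Visit A.
      At Z: no right child.
      Visit Z.
    At D: go right to V.
      V is a leaf — visit V.
    Visit D.
  At K: go right to H.
    At H: go left to F.
      F is a leaf — visit F.
    At H: no right child.
    Visit H.
  Visit K.
At W: go right to X.
  At X: go left to M.
    At M: go left to S.
      At S: no left child.
      At S: go right to E.
        E is a leaf — visit E.
      Visit S.
    At M: go right to G.
      G is a leaf — visit G.
    Visit M.
  At X: no right child.
  Visit X.
Visit W.

J A Z V D F H K E S G M X W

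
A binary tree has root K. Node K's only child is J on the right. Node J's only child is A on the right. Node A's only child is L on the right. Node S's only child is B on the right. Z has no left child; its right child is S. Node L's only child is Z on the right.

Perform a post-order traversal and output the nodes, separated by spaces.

Post-order visits the left subtree, then the right subtree, then the node.
At K: no left child.
At K: go right to J.
  At J: no left child.
  At J: go right to A.
    At A: no left child.
    At A: go right to L.
      At L: no left child.
      At L: go right to Z.
        At Z: no left child.
        At Z: go right to S.
          At S: no left child.
          At S: go right to B.
            B is a leaf — visit B.
          Visit S.
        Visit Z.
      Visit L.
    Visit A.
  Visit J.
Visit K.

B S Z L A J K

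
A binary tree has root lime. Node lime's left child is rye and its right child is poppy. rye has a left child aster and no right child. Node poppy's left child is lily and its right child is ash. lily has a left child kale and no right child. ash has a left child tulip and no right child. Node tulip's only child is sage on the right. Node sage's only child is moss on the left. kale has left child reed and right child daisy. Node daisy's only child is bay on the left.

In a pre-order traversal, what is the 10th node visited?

ash

Pre-order visits the node, then its left subtree, then its right subtree.
Visit lime.
At lime: go left to rye.
  Visit rye.
  At rye: go left to aster.
    aster is a leaf — visit aster.
  At rye: no right child.
At lime: go right to poppy.
  Visit poppy.
  At poppy: go left to lily.
    Visit lily.
    At lily: go left to kale.
      Visit kale.
      At kale: go left to reed.
        reed is a leaf — visit reed.
      At kale: go right to daisy.
        Visit daisy.
        At daisy: go left to bay.
          bay is a leaf — visit bay.
        At daisy: no right child.
    At lily: no right child.
  At poppy: go right to ash.
    Visit ash.
    At ash: go left to tulip.
      Visit tulip.
      At tulip: no left child.
      At tulip: go right to sage.
        Visit sage.
        At sage: go left to moss.
          moss is a leaf — visit moss.
        At sage: no right child.
    At ash: no right child.
Full pre-order sequence: lime, rye, aster, poppy, lily, kale, reed, daisy, bay, ash, tulip, sage, moss.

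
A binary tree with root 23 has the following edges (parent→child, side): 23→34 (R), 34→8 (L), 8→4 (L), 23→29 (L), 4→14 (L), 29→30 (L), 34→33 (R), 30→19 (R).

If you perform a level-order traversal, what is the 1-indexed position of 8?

5

Level-order visits nodes level by level from the root, left to right within each level.
Level 0: 23
Level 1: 29, 34
Level 2: 30, 8, 33
Level 3: 19, 4
Level 4: 14
Full level-order sequence: 23, 29, 34, 30, 8, 33, 19, 4, 14.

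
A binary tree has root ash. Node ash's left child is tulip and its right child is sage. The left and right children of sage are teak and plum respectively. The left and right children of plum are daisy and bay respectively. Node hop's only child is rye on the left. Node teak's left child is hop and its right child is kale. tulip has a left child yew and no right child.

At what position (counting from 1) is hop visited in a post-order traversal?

4

Post-order visits the left subtree, then the right subtree, then the node.
At ash: go left to tulip.
  At tulip: go left to yew.
    yew is a leaf — visit yew.
  At tulip: no right child.
  Visit tulip.
At ash: go right to sage.
  At sage: go left to teak.
    At teak: go left to hop.
      At hop: go left to rye.
        rye is a leaf — visit rye.
      At hop: no right child.
      Visit hop.
    At teak: go right to kale.
      kale is a leaf — visit kale.
    Visit teak.
  At sage: go right to plum.
    At plum: go left to daisy.
      daisy is a leaf — visit daisy.
    At plum: go right to bay.
      bay is a leaf — visit bay.
    Visit plum.
  Visit sage.
Visit ash.
Full post-order sequence: yew, tulip, rye, hop, kale, teak, daisy, bay, plum, sage, ash.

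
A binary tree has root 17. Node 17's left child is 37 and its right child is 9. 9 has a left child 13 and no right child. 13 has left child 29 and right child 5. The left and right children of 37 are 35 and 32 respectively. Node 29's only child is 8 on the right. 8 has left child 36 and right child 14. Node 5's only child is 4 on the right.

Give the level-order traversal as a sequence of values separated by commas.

Level-order visits nodes level by level from the root, left to right within each level.
Level 0: 17
Level 1: 37, 9
Level 2: 35, 32, 13
Level 3: 29, 5
Level 4: 8, 4
Level 5: 36, 14

17, 37, 9, 35, 32, 13, 29, 5, 8, 4, 36, 14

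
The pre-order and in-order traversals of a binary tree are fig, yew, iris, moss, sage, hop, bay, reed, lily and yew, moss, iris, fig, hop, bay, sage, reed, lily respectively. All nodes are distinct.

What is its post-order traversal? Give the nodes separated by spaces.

The first element of pre-order is the root; it splits in-order into left and right subtrees.
Root fig: left subtree has 3 nodes {yew, moss, iris}, right has 5 {hop, bay, sage, reed, lily}.
  Root yew: left subtree has 0 nodes { }, right has 2 {moss, iris}.
    Root iris: left subtree has 1 node {moss}, right has 0 { }.
  Root sage: left subtree has 2 nodes {hop, bay}, right has 2 {reed, lily}.
    Root hop: left subtree has 0 nodes { }, right has 1 {bay}.
    Root reed: left subtree has 0 nodes { }, right has 1 {lily}.

moss iris yew bay hop lily reed sage fig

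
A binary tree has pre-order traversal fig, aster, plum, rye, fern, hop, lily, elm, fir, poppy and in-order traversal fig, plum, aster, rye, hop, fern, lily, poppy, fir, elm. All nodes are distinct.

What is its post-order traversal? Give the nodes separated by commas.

The first element of pre-order is the root; it splits in-order into left and right subtrees.
Root fig: left subtree has 0 nodes { }, right has 9 {plum, aster, rye, hop, fern, lily, poppy, fir, elm}.
  Root aster: left subtree has 1 node {plum}, right has 7 {rye, hop, fern, lily, poppy, fir, elm}.
    Root rye: left subtree has 0 nodes { }, right has 6 {hop, fern, lily, poppy, fir, elm}.
      Root fern: left subtree has 1 node {hop}, right has 4 {lily, poppy, fir, elm}.
        Root lily: left subtree has 0 nodes { }, right has 3 {poppy, fir, elm}.
          Root elm: left subtree has 2 nodes {poppy, fir}, right has 0 { }.
            Root fir: left subtree has 1 node {poppy}, right has 0 { }.

plum, hop, poppy, fir, elm, lily, fern, rye, aster, fig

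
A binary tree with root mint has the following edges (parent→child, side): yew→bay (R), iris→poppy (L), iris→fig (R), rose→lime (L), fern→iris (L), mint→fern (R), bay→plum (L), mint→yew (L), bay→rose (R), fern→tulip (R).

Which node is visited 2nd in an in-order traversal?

plum

In-order visits the left subtree, then the node, then the right subtree.
At mint: go left to yew.
  At yew: no left child.
  Visit yew.
  At yew: go right to bay.
    At bay: go left to plum.
      plum is a leaf — visit plum.
    Visit bay.
    At bay: go right to rose.
      At rose: go left to lime.
        lime is a leaf — visit lime.
      Visit rose.
      At rose: no right child.
Visit mint.
At mint: go right to fern.
  At fern: go left to iris.
    At iris: go left to poppy.
      poppy is a leaf — visit poppy.
    Visit iris.
    At iris: go right to fig.
      fig is a leaf — visit fig.
  Visit fern.
  At fern: go right to tulip.
    tulip is a leaf — visit tulip.
Full in-order sequence: yew, plum, bay, lime, rose, mint, poppy, iris, fig, fern, tulip.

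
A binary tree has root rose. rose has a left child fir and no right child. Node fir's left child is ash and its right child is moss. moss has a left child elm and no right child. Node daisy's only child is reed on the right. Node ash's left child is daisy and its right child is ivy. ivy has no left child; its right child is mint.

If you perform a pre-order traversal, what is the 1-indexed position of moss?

Pre-order visits the node, then its left subtree, then its right subtree.
Visit rose.
At rose: go left to fir.
  Visit fir.
  At fir: go left to ash.
    Visit ash.
    At ash: go left to daisy.
      Visit daisy.
      At daisy: no left child.
      At daisy: go right to reed.
        reed is a leaf — visit reed.
    At ash: go right to ivy.
      Visit ivy.
      At ivy: no left child.
      At ivy: go right to mint.
        mint is a leaf — visit mint.
  At fir: go right to moss.
    Visit moss.
    At moss: go left to elm.
      elm is a leaf — visit elm.
    At moss: no right child.
At rose: no right child.
Full pre-order sequence: rose, fir, ash, daisy, reed, ivy, mint, moss, elm.

8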